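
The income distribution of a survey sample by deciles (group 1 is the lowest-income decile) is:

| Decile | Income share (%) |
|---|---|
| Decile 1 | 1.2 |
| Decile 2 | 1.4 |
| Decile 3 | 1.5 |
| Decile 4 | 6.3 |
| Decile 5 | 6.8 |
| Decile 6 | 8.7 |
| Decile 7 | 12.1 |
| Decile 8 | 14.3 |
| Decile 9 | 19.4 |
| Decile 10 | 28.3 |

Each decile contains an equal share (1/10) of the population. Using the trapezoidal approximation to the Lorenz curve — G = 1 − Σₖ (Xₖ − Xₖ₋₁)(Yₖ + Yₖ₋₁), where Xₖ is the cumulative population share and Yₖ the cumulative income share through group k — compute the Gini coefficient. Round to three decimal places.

Cumulative income shares Yₖ: 0.0120, 0.0260, 0.0410, 0.1040, 0.1720, 0.2590, 0.3800, 0.5230, 0.7170, 1.0000
Σ (Xₖ−Xₖ₋₁)(Yₖ+Yₖ₋₁) = (1/10)(0.0120+0.0000) + (1/10)(0.0260+0.0120) + (1/10)(0.0410+0.0260) + (1/10)(0.1040+0.0410) + (1/10)(0.1720+0.1040) + (1/10)(0.2590+0.1720) + (1/10)(0.3800+0.2590) + (1/10)(0.5230+0.3800) + (1/10)(0.7170+0.5230) + (1/10)(1.0000+0.7170)
  = 0.0012 + 0.0038 + 0.0067 + 0.0145 + 0.0276 + 0.0431 + 0.0639 + 0.0903 + 0.1240 + 0.1717 = 0.5468
G = 1 − 0.5468 = 0.4532

0.453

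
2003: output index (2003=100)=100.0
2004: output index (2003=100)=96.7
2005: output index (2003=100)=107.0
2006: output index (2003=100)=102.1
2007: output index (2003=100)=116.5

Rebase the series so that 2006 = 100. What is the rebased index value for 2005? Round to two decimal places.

Rebased(2005) = 107.0 / 102.1 × 100 = 104.7992

104.80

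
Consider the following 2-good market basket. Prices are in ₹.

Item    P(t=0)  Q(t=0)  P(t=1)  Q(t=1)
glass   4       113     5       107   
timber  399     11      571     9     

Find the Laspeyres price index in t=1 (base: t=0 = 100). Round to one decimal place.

Laspeyres price index uses base-period quantities as weights.
ΣP(t=1)·Q(t=0) = 5×113 + 571×11 = 565 + 6281 = 6846
ΣP(t=0)·Q(t=0) = 4×113 + 399×11 = 452 + 4389 = 4841
Index = 6846 / 4841 × 100 = 141.4171

141.4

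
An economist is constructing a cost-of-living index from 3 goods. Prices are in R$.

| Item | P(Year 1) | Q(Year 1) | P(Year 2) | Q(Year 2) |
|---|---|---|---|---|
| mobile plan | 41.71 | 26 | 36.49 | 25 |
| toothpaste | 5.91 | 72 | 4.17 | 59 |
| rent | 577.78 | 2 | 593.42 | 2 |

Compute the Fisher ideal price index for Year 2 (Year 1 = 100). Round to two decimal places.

91.73

Laspeyres component (base-period weights):
ΣP(Year 2)Q(Year 1) = 36.49×26 + 4.17×72 + 593.42×2 = 948.74 + 300.24 + 1186.84 = 2435.82
ΣP(Year 1)Q(Year 1) = 41.71×26 + 5.91×72 + 577.78×2 = 1084.46 + 425.52 + 1155.56 = 2665.54
L = 2435.82 / 2665.54 × 100 = 91.3819
Paasche component (current-period weights):
ΣP(Year 2)Q(Year 2) = 36.49×25 + 4.17×59 + 593.42×2 = 912.25 + 246.03 + 1186.84 = 2345.12
ΣP(Year 1)Q(Year 2) = 41.71×25 + 5.91×59 + 577.78×2 = 1042.75 + 348.69 + 1155.56 = 2547
P = 2345.12 / 2547 × 100 = 92.0738
Fisher = √(L × P) = √(91.3819 × 92.0738) = 91.7272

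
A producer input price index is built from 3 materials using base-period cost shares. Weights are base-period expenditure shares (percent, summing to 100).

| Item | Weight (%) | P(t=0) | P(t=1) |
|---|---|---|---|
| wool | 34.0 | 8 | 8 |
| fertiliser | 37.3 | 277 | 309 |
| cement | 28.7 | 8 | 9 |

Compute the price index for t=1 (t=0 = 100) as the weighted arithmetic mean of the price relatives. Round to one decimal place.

wool: 34.0 × (8/8) = 34.0 × 1.000000 = 34.0000
fertiliser: 37.3 × (309/277) = 37.3 × 1.115523 = 41.6090
cement: 28.7 × (9/8) = 28.7 × 1.125000 = 32.2875
Index = Σ wᵢ·(p₁ᵢ/p₀ᵢ) = 34.0000 + 41.6090 + 32.2875 = 107.8965

107.9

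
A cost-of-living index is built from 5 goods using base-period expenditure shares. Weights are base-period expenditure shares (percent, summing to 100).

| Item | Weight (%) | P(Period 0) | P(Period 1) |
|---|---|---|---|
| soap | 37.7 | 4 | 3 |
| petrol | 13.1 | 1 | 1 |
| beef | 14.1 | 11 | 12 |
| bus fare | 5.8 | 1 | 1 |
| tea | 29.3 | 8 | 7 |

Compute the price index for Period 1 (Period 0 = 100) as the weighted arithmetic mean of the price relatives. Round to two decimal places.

88.19

soap: 37.7 × (3/4) = 37.7 × 0.750000 = 28.2750
petrol: 13.1 × (1/1) = 13.1 × 1.000000 = 13.1000
beef: 14.1 × (12/11) = 14.1 × 1.090909 = 15.3818
bus fare: 5.8 × (1/1) = 5.8 × 1.000000 = 5.8000
tea: 29.3 × (7/8) = 29.3 × 0.875000 = 25.6375
Index = Σ wᵢ·(p₁ᵢ/p₀ᵢ) = 28.2750 + 13.1000 + 15.3818 + 5.8000 + 25.6375 = 88.1943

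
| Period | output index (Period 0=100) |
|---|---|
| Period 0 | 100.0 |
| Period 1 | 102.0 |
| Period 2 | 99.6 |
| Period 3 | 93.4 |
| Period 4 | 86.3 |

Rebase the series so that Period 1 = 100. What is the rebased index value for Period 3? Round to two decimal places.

Rebased(Period 3) = 93.4 / 102.0 × 100 = 91.5686

91.57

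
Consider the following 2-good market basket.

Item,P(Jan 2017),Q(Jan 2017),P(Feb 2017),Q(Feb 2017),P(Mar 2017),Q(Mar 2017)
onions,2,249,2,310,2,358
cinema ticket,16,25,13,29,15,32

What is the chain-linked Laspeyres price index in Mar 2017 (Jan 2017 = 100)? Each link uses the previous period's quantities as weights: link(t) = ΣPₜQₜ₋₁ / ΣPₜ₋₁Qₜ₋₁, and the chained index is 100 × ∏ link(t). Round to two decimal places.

96.98

Link Jan 2017→Feb 2017:
ΣP(Feb 2017)Q(Jan 2017) = 2×249 + 13×25 = 498 + 325 = 823
ΣP(Jan 2017)Q(Jan 2017) = 2×249 + 16×25 = 498 + 400 = 898
link = 823/898 = 0.916481
Link Feb 2017→Mar 2017:
ΣP(Mar 2017)Q(Feb 2017) = 2×310 + 15×29 = 620 + 435 = 1055
ΣP(Feb 2017)Q(Feb 2017) = 2×310 + 13×29 = 620 + 377 = 997
link = 1055/997 = 1.058175
Chained index = 100 × 0.916481 × 1.058175 = 96.9797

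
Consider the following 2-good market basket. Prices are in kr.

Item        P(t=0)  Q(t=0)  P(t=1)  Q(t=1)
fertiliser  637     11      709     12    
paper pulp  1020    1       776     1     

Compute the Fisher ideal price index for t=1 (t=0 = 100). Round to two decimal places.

Laspeyres component (base-period weights):
ΣP(t=1)Q(t=0) = 709×11 + 776×1 = 7799 + 776 = 8575
ΣP(t=0)Q(t=0) = 637×11 + 1020×1 = 7007 + 1020 = 8027
L = 8575 / 8027 × 100 = 106.8270
Paasche component (current-period weights):
ΣP(t=1)Q(t=1) = 709×12 + 776×1 = 8508 + 776 = 9284
ΣP(t=0)Q(t=1) = 637×12 + 1020×1 = 7644 + 1020 = 8664
P = 9284 / 8664 × 100 = 107.1560
Fisher = √(L × P) = √(106.8270 × 107.1560) = 106.9914

106.99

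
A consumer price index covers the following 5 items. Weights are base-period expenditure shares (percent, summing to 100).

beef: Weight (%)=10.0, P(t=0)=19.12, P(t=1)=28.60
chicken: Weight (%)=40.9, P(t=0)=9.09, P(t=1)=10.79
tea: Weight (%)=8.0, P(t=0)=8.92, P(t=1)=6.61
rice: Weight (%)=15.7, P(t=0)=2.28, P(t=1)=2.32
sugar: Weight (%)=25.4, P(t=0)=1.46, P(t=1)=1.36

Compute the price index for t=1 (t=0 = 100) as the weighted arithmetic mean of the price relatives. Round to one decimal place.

beef: 10.0 × (28.60/19.12) = 10.0 × 1.495816 = 14.9582
chicken: 40.9 × (10.79/9.09) = 40.9 × 1.187019 = 48.5491
tea: 8.0 × (6.61/8.92) = 8.0 × 0.741031 = 5.9283
rice: 15.7 × (2.32/2.28) = 15.7 × 1.017544 = 15.9754
sugar: 25.4 × (1.36/1.46) = 25.4 × 0.931507 = 23.6603
Index = Σ wᵢ·(p₁ᵢ/p₀ᵢ) = 14.9582 + 48.5491 + 5.9283 + 15.9754 + 23.6603 = 109.0712

109.1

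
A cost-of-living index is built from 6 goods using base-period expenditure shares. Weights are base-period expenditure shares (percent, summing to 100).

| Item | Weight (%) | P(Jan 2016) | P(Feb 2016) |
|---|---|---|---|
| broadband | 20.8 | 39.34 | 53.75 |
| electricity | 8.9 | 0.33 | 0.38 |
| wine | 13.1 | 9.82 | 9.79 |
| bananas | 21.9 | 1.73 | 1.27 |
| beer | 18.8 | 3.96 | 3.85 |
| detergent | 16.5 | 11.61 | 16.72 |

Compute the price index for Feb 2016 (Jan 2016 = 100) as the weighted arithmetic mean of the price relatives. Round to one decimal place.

109.8

broadband: 20.8 × (53.75/39.34) = 20.8 × 1.366294 = 28.4189
electricity: 8.9 × (0.38/0.33) = 8.9 × 1.151515 = 10.2485
wine: 13.1 × (9.79/9.82) = 13.1 × 0.996945 = 13.0600
bananas: 21.9 × (1.27/1.73) = 21.9 × 0.734104 = 16.0769
beer: 18.8 × (3.85/3.96) = 18.8 × 0.972222 = 18.2778
detergent: 16.5 × (16.72/11.61) = 16.5 × 1.440138 = 23.7623
Index = Σ wᵢ·(p₁ᵢ/p₀ᵢ) = 28.4189 + 10.2485 + 13.0600 + 16.0769 + 18.2778 + 23.7623 = 109.8443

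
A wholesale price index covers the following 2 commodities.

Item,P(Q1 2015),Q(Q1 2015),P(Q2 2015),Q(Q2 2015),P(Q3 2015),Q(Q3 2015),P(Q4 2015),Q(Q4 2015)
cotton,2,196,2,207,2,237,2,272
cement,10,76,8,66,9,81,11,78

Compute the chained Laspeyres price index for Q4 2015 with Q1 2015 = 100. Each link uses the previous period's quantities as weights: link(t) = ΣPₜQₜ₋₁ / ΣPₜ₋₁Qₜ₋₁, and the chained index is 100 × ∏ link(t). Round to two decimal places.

Link Q1 2015→Q2 2015:
ΣP(Q2 2015)Q(Q1 2015) = 2×196 + 8×76 = 392 + 608 = 1000
ΣP(Q1 2015)Q(Q1 2015) = 2×196 + 10×76 = 392 + 760 = 1152
link = 1000/1152 = 0.868056
Link Q2 2015→Q3 2015:
ΣP(Q3 2015)Q(Q2 2015) = 2×207 + 9×66 = 414 + 594 = 1008
ΣP(Q2 2015)Q(Q2 2015) = 2×207 + 8×66 = 414 + 528 = 942
link = 1008/942 = 1.070064
Link Q3 2015→Q4 2015:
ΣP(Q4 2015)Q(Q3 2015) = 2×237 + 11×81 = 474 + 891 = 1365
ΣP(Q3 2015)Q(Q3 2015) = 2×237 + 9×81 = 474 + 729 = 1203
link = 1365/1203 = 1.134663
Chained index = 100 × 0.868056 × 1.070064 × 1.134663 = 105.3960

105.40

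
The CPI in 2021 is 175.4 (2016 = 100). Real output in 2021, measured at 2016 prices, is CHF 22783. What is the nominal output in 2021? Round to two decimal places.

Nominal = Real × (Index/100) = 22783 × (175.4/100)
        = 22783 × 1.754 = 39961.3820

39961.38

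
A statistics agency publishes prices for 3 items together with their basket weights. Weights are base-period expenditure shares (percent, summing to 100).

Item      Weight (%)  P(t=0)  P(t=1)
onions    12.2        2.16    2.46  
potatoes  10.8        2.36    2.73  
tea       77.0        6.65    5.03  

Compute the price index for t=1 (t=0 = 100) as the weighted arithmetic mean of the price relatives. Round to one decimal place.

84.6

onions: 12.2 × (2.46/2.16) = 12.2 × 1.138889 = 13.8944
potatoes: 10.8 × (2.73/2.36) = 10.8 × 1.156780 = 12.4932
tea: 77.0 × (5.03/6.65) = 77.0 × 0.756391 = 58.2421
Index = Σ wᵢ·(p₁ᵢ/p₀ᵢ) = 13.8944 + 12.4932 + 58.2421 = 84.6298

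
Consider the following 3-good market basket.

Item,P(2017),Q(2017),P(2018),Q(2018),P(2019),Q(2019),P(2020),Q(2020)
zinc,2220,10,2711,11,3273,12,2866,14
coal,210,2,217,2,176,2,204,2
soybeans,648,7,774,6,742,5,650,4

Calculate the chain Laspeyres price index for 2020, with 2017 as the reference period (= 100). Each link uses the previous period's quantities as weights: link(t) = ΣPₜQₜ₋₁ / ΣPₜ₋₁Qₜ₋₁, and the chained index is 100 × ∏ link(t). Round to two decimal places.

124.61

Link 2017→2018:
ΣP(2018)Q(2017) = 2711×10 + 217×2 + 774×7 = 27110 + 434 + 5418 = 32962
ΣP(2017)Q(2017) = 2220×10 + 210×2 + 648×7 = 22200 + 420 + 4536 = 27156
link = 32962/27156 = 1.213802
Link 2018→2019:
ΣP(2019)Q(2018) = 3273×11 + 176×2 + 742×6 = 36003 + 352 + 4452 = 40807
ΣP(2018)Q(2018) = 2711×11 + 217×2 + 774×6 = 29821 + 434 + 4644 = 34899
link = 40807/34899 = 1.169289
Link 2019→2020:
ΣP(2020)Q(2019) = 2866×12 + 204×2 + 650×5 = 34392 + 408 + 3250 = 38050
ΣP(2019)Q(2019) = 3273×12 + 176×2 + 742×5 = 39276 + 352 + 3710 = 43338
link = 38050/43338 = 0.877982
Chained index = 100 × 1.213802 × 1.169289 × 0.877982 = 124.6107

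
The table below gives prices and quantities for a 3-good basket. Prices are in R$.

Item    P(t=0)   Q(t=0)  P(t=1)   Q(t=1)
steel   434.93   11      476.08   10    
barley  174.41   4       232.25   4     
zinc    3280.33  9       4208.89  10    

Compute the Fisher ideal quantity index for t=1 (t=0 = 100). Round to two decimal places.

108.30

Laspeyres component (base-period weights):
ΣP(t=0)Q(t=1) = 434.93×10 + 174.41×4 + 3280.33×10 = 4349.3 + 697.64 + 32803.3 = 37850.24
ΣP(t=0)Q(t=0) = 434.93×11 + 174.41×4 + 3280.33×9 = 4784.23 + 697.64 + 29522.97 = 35004.84
L = 37850.24 / 35004.84 × 100 = 108.1286
Paasche component (current-period weights):
ΣP(t=1)Q(t=1) = 476.08×10 + 232.25×4 + 4208.89×10 = 4760.8 + 929 + 42088.9 = 47778.7
ΣP(t=1)Q(t=0) = 476.08×11 + 232.25×4 + 4208.89×9 = 5236.88 + 929 + 37880.01 = 44045.89
P = 47778.7 / 44045.89 × 100 = 108.4748
Fisher = √(L × P) = √(108.1286 × 108.4748) = 108.3016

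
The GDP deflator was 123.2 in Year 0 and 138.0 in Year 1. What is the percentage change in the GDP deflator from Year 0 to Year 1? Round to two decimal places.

12.01%

Change = (138.0 − 123.2) / 123.2 × 100
       = 14.8 / 123.2 × 100 = 12.0130%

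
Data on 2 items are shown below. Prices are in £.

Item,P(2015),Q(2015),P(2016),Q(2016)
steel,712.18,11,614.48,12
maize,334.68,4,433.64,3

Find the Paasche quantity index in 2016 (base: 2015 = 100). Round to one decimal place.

102.1

Paasche quantity index uses current-period prices as weights.
ΣP(2016)·Q(2016) = 614.48×12 + 433.64×3 = 7373.76 + 1300.92 = 8674.68
ΣP(2016)·Q(2015) = 614.48×11 + 433.64×4 = 6759.28 + 1734.56 = 8493.84
Index = 8674.68 / 8493.84 × 100 = 102.1291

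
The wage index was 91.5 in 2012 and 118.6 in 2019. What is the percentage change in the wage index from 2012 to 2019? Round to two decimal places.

29.62%

Change = (118.6 − 91.5) / 91.5 × 100
       = 27.1 / 91.5 × 100 = 29.6175%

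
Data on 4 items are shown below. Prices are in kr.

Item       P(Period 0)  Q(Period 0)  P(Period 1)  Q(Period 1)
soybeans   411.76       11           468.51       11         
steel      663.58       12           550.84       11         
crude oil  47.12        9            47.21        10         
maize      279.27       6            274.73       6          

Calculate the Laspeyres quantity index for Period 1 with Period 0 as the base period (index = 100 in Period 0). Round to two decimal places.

95.78

Laspeyres quantity index uses base-period prices as weights.
ΣP(Period 0)·Q(Period 1) = 411.76×11 + 663.58×11 + 47.12×10 + 279.27×6 = 4529.36 + 7299.38 + 471.2 + 1675.62 = 13975.56
ΣP(Period 0)·Q(Period 0) = 411.76×11 + 663.58×12 + 47.12×9 + 279.27×6 = 4529.36 + 7962.96 + 424.08 + 1675.62 = 14592.02
Index = 13975.56 / 14592.02 × 100 = 95.7754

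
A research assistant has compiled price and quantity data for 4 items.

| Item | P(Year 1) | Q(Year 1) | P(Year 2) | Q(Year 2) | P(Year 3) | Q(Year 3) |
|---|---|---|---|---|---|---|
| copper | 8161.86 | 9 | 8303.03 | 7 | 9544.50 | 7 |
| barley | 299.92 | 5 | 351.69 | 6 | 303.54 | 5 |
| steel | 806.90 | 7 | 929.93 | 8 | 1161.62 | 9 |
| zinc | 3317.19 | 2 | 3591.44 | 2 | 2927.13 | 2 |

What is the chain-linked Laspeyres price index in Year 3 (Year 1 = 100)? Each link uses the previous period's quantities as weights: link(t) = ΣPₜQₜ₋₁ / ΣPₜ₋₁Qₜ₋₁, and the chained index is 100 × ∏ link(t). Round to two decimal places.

Link Year 1→Year 2:
ΣP(Year 2)Q(Year 1) = 8303.03×9 + 351.69×5 + 929.93×7 + 3591.44×2 = 74727.27 + 1758.45 + 6509.51 + 7182.88 = 90178.11
ΣP(Year 1)Q(Year 1) = 8161.86×9 + 299.92×5 + 806.90×7 + 3317.19×2 = 73456.74 + 1499.6 + 5648.3 + 6634.38 = 87239.02
link = 90178.11/87239.02 = 1.033690
Link Year 2→Year 3:
ΣP(Year 3)Q(Year 2) = 9544.50×7 + 303.54×6 + 1161.62×8 + 2927.13×2 = 66811.5 + 1821.24 + 9292.96 + 5854.26 = 83779.96
ΣP(Year 2)Q(Year 2) = 8303.03×7 + 351.69×6 + 929.93×8 + 3591.44×2 = 58121.21 + 2110.14 + 7439.44 + 7182.88 = 74853.67
link = 83779.96/74853.67 = 1.119250
Chained index = 100 × 1.033690 × 1.119250 = 115.6957

115.70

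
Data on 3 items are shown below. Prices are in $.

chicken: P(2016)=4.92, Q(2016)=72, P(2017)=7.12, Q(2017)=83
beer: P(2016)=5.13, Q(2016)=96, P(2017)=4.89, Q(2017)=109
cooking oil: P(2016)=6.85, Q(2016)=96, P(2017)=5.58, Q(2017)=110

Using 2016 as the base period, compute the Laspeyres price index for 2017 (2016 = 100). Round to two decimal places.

100.89

Laspeyres price index uses base-period quantities as weights.
ΣP(2017)·Q(2016) = 7.12×72 + 4.89×96 + 5.58×96 = 512.64 + 469.44 + 535.68 = 1517.76
ΣP(2016)·Q(2016) = 4.92×72 + 5.13×96 + 6.85×96 = 354.24 + 492.48 + 657.6 = 1504.32
Index = 1517.76 / 1504.32 × 100 = 100.8934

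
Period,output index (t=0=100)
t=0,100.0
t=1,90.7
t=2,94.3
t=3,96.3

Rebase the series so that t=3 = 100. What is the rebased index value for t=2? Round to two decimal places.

Rebased(t=2) = 94.3 / 96.3 × 100 = 97.9232

97.92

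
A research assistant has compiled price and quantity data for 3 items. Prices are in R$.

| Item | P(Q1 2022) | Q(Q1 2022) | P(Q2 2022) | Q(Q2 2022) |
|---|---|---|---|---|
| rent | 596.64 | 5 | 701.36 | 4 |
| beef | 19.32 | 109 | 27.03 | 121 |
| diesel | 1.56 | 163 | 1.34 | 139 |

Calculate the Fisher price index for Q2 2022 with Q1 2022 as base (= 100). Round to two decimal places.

Laspeyres component (base-period weights):
ΣP(Q2 2022)Q(Q1 2022) = 701.36×5 + 27.03×109 + 1.34×163 = 3506.8 + 2946.27 + 218.42 = 6671.49
ΣP(Q1 2022)Q(Q1 2022) = 596.64×5 + 19.32×109 + 1.56×163 = 2983.2 + 2105.88 + 254.28 = 5343.36
L = 6671.49 / 5343.36 × 100 = 124.8557
Paasche component (current-period weights):
ΣP(Q2 2022)Q(Q2 2022) = 701.36×4 + 27.03×121 + 1.34×139 = 2805.44 + 3270.63 + 186.26 = 6262.33
ΣP(Q1 2022)Q(Q2 2022) = 596.64×4 + 19.32×121 + 1.56×139 = 2386.56 + 2337.72 + 216.84 = 4941.12
P = 6262.33 / 4941.12 × 100 = 126.7391
Fisher = √(L × P) = √(124.8557 × 126.7391) = 125.7939

125.79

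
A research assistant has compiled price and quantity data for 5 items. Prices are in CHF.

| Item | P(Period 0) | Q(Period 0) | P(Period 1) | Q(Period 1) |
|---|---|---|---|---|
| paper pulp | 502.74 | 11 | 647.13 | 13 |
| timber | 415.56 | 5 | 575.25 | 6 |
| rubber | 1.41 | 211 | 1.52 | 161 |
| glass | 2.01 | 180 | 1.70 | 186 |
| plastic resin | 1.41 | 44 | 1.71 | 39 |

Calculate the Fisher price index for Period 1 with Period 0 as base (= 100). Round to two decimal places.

128.70

Laspeyres component (base-period weights):
ΣP(Period 1)Q(Period 0) = 647.13×11 + 575.25×5 + 1.52×211 + 1.70×180 + 1.71×44 = 7118.43 + 2876.25 + 320.72 + 306 + 75.24 = 10696.64
ΣP(Period 0)Q(Period 0) = 502.74×11 + 415.56×5 + 1.41×211 + 2.01×180 + 1.41×44 = 5530.14 + 2077.8 + 297.51 + 361.8 + 62.04 = 8329.29
L = 10696.64 / 8329.29 × 100 = 128.4220
Paasche component (current-period weights):
ΣP(Period 1)Q(Period 1) = 647.13×13 + 575.25×6 + 1.52×161 + 1.70×186 + 1.71×39 = 8412.69 + 3451.5 + 244.72 + 316.2 + 66.69 = 12491.8
ΣP(Period 0)Q(Period 1) = 502.74×13 + 415.56×6 + 1.41×161 + 2.01×186 + 1.41×39 = 6535.62 + 2493.36 + 227.01 + 373.86 + 54.99 = 9684.84
P = 12491.8 / 9684.84 × 100 = 128.9830
Fisher = √(L × P) = √(128.4220 × 128.9830) = 128.7022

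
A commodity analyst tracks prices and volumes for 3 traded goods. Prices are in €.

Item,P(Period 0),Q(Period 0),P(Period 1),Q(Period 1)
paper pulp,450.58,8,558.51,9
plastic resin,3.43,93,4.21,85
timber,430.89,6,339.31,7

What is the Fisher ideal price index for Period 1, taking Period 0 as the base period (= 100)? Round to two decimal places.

Laspeyres component (base-period weights):
ΣP(Period 1)Q(Period 0) = 558.51×8 + 4.21×93 + 339.31×6 = 4468.08 + 391.53 + 2035.86 = 6895.47
ΣP(Period 0)Q(Period 0) = 450.58×8 + 3.43×93 + 430.89×6 = 3604.64 + 318.99 + 2585.34 = 6508.97
L = 6895.47 / 6508.97 × 100 = 105.9380
Paasche component (current-period weights):
ΣP(Period 1)Q(Period 1) = 558.51×9 + 4.21×85 + 339.31×7 = 5026.59 + 357.85 + 2375.17 = 7759.61
ΣP(Period 0)Q(Period 1) = 450.58×9 + 3.43×85 + 430.89×7 = 4055.22 + 291.55 + 3016.23 = 7363
P = 7759.61 / 7363 × 100 = 105.3865
Fisher = √(L × P) = √(105.9380 × 105.3865) = 105.6619

105.66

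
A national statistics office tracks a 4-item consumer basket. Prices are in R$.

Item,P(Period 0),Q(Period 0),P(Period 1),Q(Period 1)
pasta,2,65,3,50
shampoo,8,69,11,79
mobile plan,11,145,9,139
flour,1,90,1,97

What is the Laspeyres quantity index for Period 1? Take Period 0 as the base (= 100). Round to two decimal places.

Laspeyres quantity index uses base-period prices as weights.
ΣP(Period 0)·Q(Period 1) = 2×50 + 8×79 + 11×139 + 1×97 = 100 + 632 + 1529 + 97 = 2358
ΣP(Period 0)·Q(Period 0) = 2×65 + 8×69 + 11×145 + 1×90 = 130 + 552 + 1595 + 90 = 2367
Index = 2358 / 2367 × 100 = 99.6198

99.62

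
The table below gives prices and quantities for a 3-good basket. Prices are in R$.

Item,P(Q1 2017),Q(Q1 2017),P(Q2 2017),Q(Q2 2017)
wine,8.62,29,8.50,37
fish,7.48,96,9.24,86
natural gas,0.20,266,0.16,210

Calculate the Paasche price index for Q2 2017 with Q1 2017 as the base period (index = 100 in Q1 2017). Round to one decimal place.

Paasche price index uses current-period quantities as weights.
ΣP(Q2 2017)·Q(Q2 2017) = 8.50×37 + 9.24×86 + 0.16×210 = 314.5 + 794.64 + 33.6 = 1142.74
ΣP(Q1 2017)·Q(Q2 2017) = 8.62×37 + 7.48×86 + 0.20×210 = 318.94 + 643.28 + 42 = 1004.22
Index = 1142.74 / 1004.22 × 100 = 113.7938

113.8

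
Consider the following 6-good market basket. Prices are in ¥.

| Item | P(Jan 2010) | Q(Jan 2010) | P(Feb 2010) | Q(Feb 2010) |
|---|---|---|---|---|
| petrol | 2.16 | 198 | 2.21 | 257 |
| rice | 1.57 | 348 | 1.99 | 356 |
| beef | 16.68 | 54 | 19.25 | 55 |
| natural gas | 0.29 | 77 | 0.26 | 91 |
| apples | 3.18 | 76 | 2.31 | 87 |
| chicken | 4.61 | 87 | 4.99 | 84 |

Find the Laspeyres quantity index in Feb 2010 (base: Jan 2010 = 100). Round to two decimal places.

107.16

Laspeyres quantity index uses base-period prices as weights.
ΣP(Jan 2010)·Q(Feb 2010) = 2.16×257 + 1.57×356 + 16.68×55 + 0.29×91 + 3.18×87 + 4.61×84 = 555.12 + 558.92 + 917.4 + 26.39 + 276.66 + 387.24 = 2721.73
ΣP(Jan 2010)·Q(Jan 2010) = 2.16×198 + 1.57×348 + 16.68×54 + 0.29×77 + 3.18×76 + 4.61×87 = 427.68 + 546.36 + 900.72 + 22.33 + 241.68 + 401.07 = 2539.84
Index = 2721.73 / 2539.84 × 100 = 107.1615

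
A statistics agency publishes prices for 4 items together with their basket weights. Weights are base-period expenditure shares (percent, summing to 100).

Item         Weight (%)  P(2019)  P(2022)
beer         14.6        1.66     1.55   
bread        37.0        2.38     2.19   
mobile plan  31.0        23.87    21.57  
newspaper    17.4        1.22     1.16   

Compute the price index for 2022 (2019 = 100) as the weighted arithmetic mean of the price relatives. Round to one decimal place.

beer: 14.6 × (1.55/1.66) = 14.6 × 0.933735 = 13.6325
bread: 37.0 × (2.19/2.38) = 37.0 × 0.920168 = 34.0462
mobile plan: 31.0 × (21.57/23.87) = 31.0 × 0.903645 = 28.0130
newspaper: 17.4 × (1.16/1.22) = 17.4 × 0.950820 = 16.5443
Index = Σ wᵢ·(p₁ᵢ/p₀ᵢ) = 13.6325 + 34.0462 + 28.0130 + 16.5443 = 92.2360

92.2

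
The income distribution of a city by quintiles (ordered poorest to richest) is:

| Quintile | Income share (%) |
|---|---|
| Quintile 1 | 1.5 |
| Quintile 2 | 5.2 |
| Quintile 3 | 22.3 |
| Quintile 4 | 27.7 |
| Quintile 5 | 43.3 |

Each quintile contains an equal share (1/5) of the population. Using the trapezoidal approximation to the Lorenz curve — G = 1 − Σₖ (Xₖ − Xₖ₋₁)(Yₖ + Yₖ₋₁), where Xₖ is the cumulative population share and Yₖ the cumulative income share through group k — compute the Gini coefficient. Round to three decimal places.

Cumulative income shares Yₖ: 0.0150, 0.0670, 0.2900, 0.5670, 1.0000
Σ (Xₖ−Xₖ₋₁)(Yₖ+Yₖ₋₁) = (1/5)(0.0150+0.0000) + (1/5)(0.0670+0.0150) + (1/5)(0.2900+0.0670) + (1/5)(0.5670+0.2900) + (1/5)(1.0000+0.5670)
  = 0.0030 + 0.0164 + 0.0714 + 0.1714 + 0.3134 = 0.5756
G = 1 − 0.5756 = 0.4244

0.424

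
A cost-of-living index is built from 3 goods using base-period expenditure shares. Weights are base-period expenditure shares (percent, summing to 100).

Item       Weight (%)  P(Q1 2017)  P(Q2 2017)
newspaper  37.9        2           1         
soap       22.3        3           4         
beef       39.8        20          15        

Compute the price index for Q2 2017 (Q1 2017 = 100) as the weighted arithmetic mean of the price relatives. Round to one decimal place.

newspaper: 37.9 × (1/2) = 37.9 × 0.500000 = 18.9500
soap: 22.3 × (4/3) = 22.3 × 1.333333 = 29.7333
beef: 39.8 × (15/20) = 39.8 × 0.750000 = 29.8500
Index = Σ wᵢ·(p₁ᵢ/p₀ᵢ) = 18.9500 + 29.7333 + 29.8500 = 78.5333

78.5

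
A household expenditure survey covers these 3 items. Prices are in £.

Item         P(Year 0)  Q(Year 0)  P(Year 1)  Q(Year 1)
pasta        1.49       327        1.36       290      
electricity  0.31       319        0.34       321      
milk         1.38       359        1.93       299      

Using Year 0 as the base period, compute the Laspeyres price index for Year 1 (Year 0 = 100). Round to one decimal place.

Laspeyres price index uses base-period quantities as weights.
ΣP(Year 1)·Q(Year 0) = 1.36×327 + 0.34×319 + 1.93×359 = 444.72 + 108.46 + 692.87 = 1246.05
ΣP(Year 0)·Q(Year 0) = 1.49×327 + 0.31×319 + 1.38×359 = 487.23 + 98.89 + 495.42 = 1081.54
Index = 1246.05 / 1081.54 × 100 = 115.2107

115.2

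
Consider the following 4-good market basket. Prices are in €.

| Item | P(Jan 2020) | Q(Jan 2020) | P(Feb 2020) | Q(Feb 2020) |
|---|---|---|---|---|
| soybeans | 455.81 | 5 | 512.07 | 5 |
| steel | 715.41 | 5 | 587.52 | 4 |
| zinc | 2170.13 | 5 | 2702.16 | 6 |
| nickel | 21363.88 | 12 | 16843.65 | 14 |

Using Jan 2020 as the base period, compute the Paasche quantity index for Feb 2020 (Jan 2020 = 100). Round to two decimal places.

116.19

Paasche quantity index uses current-period prices as weights.
ΣP(Feb 2020)·Q(Feb 2020) = 512.07×5 + 587.52×4 + 2702.16×6 + 16843.65×14 = 2560.35 + 2350.08 + 16212.96 + 235811.1 = 256934.49
ΣP(Feb 2020)·Q(Jan 2020) = 512.07×5 + 587.52×5 + 2702.16×5 + 16843.65×12 = 2560.35 + 2937.6 + 13510.8 + 202123.8 = 221132.55
Index = 256934.49 / 221132.55 × 100 = 116.1903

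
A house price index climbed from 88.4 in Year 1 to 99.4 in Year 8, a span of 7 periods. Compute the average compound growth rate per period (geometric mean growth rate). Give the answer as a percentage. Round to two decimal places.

Growth factor = (99.4/88.4)^(1/7) = (1.124434)^(1/7) = 1.016895
Growth rate = 1.016895 − 1 = 0.016895 = 1.6895%

1.69%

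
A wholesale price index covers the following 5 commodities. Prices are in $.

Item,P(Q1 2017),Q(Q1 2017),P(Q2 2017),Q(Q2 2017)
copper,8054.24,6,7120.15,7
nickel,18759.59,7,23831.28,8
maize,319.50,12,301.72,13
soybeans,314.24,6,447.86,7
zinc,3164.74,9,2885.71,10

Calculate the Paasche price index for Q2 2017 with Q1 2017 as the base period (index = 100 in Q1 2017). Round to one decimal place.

113.1

Paasche price index uses current-period quantities as weights.
ΣP(Q2 2017)·Q(Q2 2017) = 7120.15×7 + 23831.28×8 + 301.72×13 + 447.86×7 + 2885.71×10 = 49841.05 + 190650.24 + 3922.36 + 3135.02 + 28857.1 = 276405.77
ΣP(Q1 2017)·Q(Q2 2017) = 8054.24×7 + 18759.59×8 + 319.50×13 + 314.24×7 + 3164.74×10 = 56379.68 + 150076.72 + 4153.5 + 2199.68 + 31647.4 = 244456.98
Index = 276405.77 / 244456.98 × 100 = 113.0693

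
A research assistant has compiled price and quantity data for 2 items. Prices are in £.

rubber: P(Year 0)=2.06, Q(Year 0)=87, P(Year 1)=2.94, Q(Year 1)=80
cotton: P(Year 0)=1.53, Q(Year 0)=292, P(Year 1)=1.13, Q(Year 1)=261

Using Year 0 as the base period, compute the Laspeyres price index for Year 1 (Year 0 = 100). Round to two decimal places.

Laspeyres price index uses base-period quantities as weights.
ΣP(Year 1)·Q(Year 0) = 2.94×87 + 1.13×292 = 255.78 + 329.96 = 585.74
ΣP(Year 0)·Q(Year 0) = 2.06×87 + 1.53×292 = 179.22 + 446.76 = 625.98
Index = 585.74 / 625.98 × 100 = 93.5717

93.57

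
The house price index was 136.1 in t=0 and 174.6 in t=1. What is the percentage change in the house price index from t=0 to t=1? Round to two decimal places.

28.29%

Change = (174.6 − 136.1) / 136.1 × 100
       = 38.5 / 136.1 × 100 = 28.2880%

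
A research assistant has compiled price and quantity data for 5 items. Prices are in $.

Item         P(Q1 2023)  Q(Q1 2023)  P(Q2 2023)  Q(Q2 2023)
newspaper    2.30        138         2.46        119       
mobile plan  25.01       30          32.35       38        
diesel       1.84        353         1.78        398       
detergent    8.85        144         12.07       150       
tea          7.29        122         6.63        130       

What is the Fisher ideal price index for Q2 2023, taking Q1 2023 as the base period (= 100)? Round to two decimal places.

115.72

Laspeyres component (base-period weights):
ΣP(Q2 2023)Q(Q1 2023) = 2.46×138 + 32.35×30 + 1.78×353 + 12.07×144 + 6.63×122 = 339.48 + 970.5 + 628.34 + 1738.08 + 808.86 = 4485.26
ΣP(Q1 2023)Q(Q1 2023) = 2.30×138 + 25.01×30 + 1.84×353 + 8.85×144 + 7.29×122 = 317.4 + 750.3 + 649.52 + 1274.4 + 889.38 = 3881
L = 4485.26 / 3881 × 100 = 115.5697
Paasche component (current-period weights):
ΣP(Q2 2023)Q(Q2 2023) = 2.46×119 + 32.35×38 + 1.78×398 + 12.07×150 + 6.63×130 = 292.74 + 1229.3 + 708.44 + 1810.5 + 861.9 = 4902.88
ΣP(Q1 2023)Q(Q2 2023) = 2.30×119 + 25.01×38 + 1.84×398 + 8.85×150 + 7.29×130 = 273.7 + 950.38 + 732.32 + 1327.5 + 947.7 = 4231.6
P = 4902.88 / 4231.6 × 100 = 115.8635
Fisher = √(L × P) = √(115.5697 × 115.8635) = 115.7165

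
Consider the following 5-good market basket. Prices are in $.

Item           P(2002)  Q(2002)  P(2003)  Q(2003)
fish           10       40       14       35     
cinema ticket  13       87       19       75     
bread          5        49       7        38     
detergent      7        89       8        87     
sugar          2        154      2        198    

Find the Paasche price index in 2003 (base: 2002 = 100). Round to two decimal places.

Paasche price index uses current-period quantities as weights.
ΣP(2003)·Q(2003) = 14×35 + 19×75 + 7×38 + 8×87 + 2×198 = 490 + 1425 + 266 + 696 + 396 = 3273
ΣP(2002)·Q(2003) = 10×35 + 13×75 + 5×38 + 7×87 + 2×198 = 350 + 975 + 190 + 609 + 396 = 2520
Index = 3273 / 2520 × 100 = 129.8810

129.88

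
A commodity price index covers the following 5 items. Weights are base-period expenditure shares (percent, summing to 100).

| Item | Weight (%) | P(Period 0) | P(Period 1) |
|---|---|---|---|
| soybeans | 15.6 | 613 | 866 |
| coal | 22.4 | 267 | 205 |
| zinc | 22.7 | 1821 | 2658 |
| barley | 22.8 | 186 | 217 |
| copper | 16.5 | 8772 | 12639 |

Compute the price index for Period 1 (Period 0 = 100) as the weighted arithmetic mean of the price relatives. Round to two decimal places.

122.74

soybeans: 15.6 × (866/613) = 15.6 × 1.412724 = 22.0385
coal: 22.4 × (205/267) = 22.4 × 0.767790 = 17.1985
zinc: 22.7 × (2658/1821) = 22.7 × 1.459638 = 33.1338
barley: 22.8 × (217/186) = 22.8 × 1.166667 = 26.6000
copper: 16.5 × (12639/8772) = 16.5 × 1.440834 = 23.7738
Index = Σ wᵢ·(p₁ᵢ/p₀ᵢ) = 22.0385 + 17.1985 + 33.1338 + 26.6000 + 23.7738 = 122.7445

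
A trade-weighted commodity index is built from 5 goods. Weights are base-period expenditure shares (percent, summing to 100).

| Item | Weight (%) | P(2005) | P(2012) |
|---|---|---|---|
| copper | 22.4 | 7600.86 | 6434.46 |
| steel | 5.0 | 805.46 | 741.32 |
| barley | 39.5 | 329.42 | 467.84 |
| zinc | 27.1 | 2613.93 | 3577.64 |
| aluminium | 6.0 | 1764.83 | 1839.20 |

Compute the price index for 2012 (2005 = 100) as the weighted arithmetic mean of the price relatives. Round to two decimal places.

copper: 22.4 × (6434.46/7600.86) = 22.4 × 0.846544 = 18.9626
steel: 5.0 × (741.32/805.46) = 5.0 × 0.920368 = 4.6018
barley: 39.5 × (467.84/329.42) = 39.5 × 1.420193 = 56.0976
zinc: 27.1 × (3577.64/2613.93) = 27.1 × 1.368682 = 37.0913
aluminium: 6.0 × (1839.20/1764.83) = 6.0 × 1.042140 = 6.2528
Index = Σ wᵢ·(p₁ᵢ/p₀ᵢ) = 18.9626 + 4.6018 + 56.0976 + 37.0913 + 6.2528 = 123.0062

123.01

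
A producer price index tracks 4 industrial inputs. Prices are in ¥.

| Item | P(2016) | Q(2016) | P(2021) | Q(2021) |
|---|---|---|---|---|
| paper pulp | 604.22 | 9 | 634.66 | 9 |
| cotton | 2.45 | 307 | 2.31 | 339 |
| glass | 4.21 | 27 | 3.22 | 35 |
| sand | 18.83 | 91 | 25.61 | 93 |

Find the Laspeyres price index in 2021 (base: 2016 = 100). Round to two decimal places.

110.24

Laspeyres price index uses base-period quantities as weights.
ΣP(2021)·Q(2016) = 634.66×9 + 2.31×307 + 3.22×27 + 25.61×91 = 5711.94 + 709.17 + 86.94 + 2330.51 = 8838.56
ΣP(2016)·Q(2016) = 604.22×9 + 2.45×307 + 4.21×27 + 18.83×91 = 5437.98 + 752.15 + 113.67 + 1713.53 = 8017.33
Index = 8838.56 / 8017.33 × 100 = 110.2432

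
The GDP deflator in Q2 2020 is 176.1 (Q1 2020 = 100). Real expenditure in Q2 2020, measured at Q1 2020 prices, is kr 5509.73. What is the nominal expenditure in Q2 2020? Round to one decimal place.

9702.6

Nominal = Real × (Index/100) = 5509.73 × (176.1/100)
        = 5509.73 × 1.761 = 9702.6345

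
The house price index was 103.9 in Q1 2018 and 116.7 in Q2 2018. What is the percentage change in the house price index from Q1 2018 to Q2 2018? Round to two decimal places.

Change = (116.7 − 103.9) / 103.9 × 100
       = 12.8 / 103.9 × 100 = 12.3195%

12.32%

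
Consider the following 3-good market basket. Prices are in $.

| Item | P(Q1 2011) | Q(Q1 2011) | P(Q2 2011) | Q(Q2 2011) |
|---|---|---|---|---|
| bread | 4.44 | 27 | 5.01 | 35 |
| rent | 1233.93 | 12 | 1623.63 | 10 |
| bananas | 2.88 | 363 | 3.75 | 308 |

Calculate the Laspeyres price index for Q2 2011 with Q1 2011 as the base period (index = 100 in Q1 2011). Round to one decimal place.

Laspeyres price index uses base-period quantities as weights.
ΣP(Q2 2011)·Q(Q1 2011) = 5.01×27 + 1623.63×12 + 3.75×363 = 135.27 + 19483.56 + 1361.25 = 20980.08
ΣP(Q1 2011)·Q(Q1 2011) = 4.44×27 + 1233.93×12 + 2.88×363 = 119.88 + 14807.16 + 1045.44 = 15972.48
Index = 20980.08 / 15972.48 × 100 = 131.3514

131.4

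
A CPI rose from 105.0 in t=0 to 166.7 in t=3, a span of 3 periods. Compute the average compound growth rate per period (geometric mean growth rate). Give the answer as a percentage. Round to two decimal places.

Growth factor = (166.7/105.0)^(1/3) = (1.587619)^(1/3) = 1.166582
Growth rate = 1.166582 − 1 = 0.166582 = 16.6582%

16.66%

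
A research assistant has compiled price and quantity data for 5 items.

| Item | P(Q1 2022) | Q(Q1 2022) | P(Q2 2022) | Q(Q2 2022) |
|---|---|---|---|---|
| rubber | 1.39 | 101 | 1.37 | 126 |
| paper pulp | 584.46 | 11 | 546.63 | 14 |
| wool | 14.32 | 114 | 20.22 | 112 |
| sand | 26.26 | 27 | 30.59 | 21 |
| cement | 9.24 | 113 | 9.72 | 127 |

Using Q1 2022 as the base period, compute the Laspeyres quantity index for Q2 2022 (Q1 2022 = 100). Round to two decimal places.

Laspeyres quantity index uses base-period prices as weights.
ΣP(Q1 2022)·Q(Q2 2022) = 1.39×126 + 584.46×14 + 14.32×112 + 26.26×21 + 9.24×127 = 175.14 + 8182.44 + 1603.84 + 551.46 + 1173.48 = 11686.36
ΣP(Q1 2022)·Q(Q1 2022) = 1.39×101 + 584.46×11 + 14.32×114 + 26.26×27 + 9.24×113 = 140.39 + 6429.06 + 1632.48 + 709.02 + 1044.12 = 9955.07
Index = 11686.36 / 9955.07 × 100 = 117.3910

117.39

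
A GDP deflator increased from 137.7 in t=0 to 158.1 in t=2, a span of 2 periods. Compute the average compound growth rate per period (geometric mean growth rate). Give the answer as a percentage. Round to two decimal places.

Growth factor = (158.1/137.7)^(1/2) = (1.148148)^(1/2) = 1.071517
Growth rate = 1.071517 − 1 = 0.071517 = 7.1517%

7.15%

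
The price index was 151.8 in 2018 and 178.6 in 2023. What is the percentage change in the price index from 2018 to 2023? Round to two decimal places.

17.65%

Change = (178.6 − 151.8) / 151.8 × 100
       = 26.8 / 151.8 × 100 = 17.6548%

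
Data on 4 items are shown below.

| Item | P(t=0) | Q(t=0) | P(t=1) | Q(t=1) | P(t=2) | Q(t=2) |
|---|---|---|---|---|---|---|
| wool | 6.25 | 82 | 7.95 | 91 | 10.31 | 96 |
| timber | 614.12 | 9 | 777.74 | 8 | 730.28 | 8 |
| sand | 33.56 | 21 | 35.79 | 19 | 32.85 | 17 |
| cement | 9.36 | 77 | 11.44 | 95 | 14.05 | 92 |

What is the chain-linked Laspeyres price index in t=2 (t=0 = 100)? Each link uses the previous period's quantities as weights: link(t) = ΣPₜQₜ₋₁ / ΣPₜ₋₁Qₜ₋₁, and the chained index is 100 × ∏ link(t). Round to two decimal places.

124.75

Link t=0→t=1:
ΣP(t=1)Q(t=0) = 7.95×82 + 777.74×9 + 35.79×21 + 11.44×77 = 651.9 + 6999.66 + 751.59 + 880.88 = 9284.03
ΣP(t=0)Q(t=0) = 6.25×82 + 614.12×9 + 33.56×21 + 9.36×77 = 512.5 + 5527.08 + 704.76 + 720.72 = 7465.06
link = 9284.03/7465.06 = 1.243664
Link t=1→t=2:
ΣP(t=2)Q(t=1) = 10.31×91 + 730.28×8 + 32.85×19 + 14.05×95 = 938.21 + 5842.24 + 624.15 + 1334.75 = 8739.35
ΣP(t=1)Q(t=1) = 7.95×91 + 777.74×8 + 35.79×19 + 11.44×95 = 723.45 + 6221.92 + 680.01 + 1086.8 = 8712.18
link = 8739.35/8712.18 = 1.003119
Chained index = 100 × 1.243664 × 1.003119 = 124.7543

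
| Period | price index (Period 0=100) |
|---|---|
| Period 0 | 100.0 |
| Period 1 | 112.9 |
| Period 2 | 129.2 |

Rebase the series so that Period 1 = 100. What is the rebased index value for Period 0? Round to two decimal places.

88.57

Rebased(Period 0) = 100.0 / 112.9 × 100 = 88.5740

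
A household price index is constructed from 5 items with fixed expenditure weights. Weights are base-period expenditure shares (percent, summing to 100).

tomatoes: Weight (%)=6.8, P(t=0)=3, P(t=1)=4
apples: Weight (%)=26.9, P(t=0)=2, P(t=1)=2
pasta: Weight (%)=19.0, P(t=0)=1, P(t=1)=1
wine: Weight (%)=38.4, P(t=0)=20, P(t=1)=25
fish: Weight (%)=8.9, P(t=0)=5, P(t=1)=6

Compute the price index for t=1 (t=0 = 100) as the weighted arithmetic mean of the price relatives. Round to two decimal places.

113.65

tomatoes: 6.8 × (4/3) = 6.8 × 1.333333 = 9.0667
apples: 26.9 × (2/2) = 26.9 × 1.000000 = 26.9000
pasta: 19.0 × (1/1) = 19.0 × 1.000000 = 19.0000
wine: 38.4 × (25/20) = 38.4 × 1.250000 = 48.0000
fish: 8.9 × (6/5) = 8.9 × 1.200000 = 10.6800
Index = Σ wᵢ·(p₁ᵢ/p₀ᵢ) = 9.0667 + 26.9000 + 19.0000 + 48.0000 + 10.6800 = 113.6467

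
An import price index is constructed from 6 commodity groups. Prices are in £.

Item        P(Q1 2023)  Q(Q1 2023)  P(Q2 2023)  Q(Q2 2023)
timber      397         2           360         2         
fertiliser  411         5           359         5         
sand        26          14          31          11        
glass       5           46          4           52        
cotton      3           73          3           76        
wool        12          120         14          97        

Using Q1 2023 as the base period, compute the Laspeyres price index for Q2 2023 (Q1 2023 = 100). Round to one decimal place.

Laspeyres price index uses base-period quantities as weights.
ΣP(Q2 2023)·Q(Q1 2023) = 360×2 + 359×5 + 31×14 + 4×46 + 3×73 + 14×120 = 720 + 1795 + 434 + 184 + 219 + 1680 = 5032
ΣP(Q1 2023)·Q(Q1 2023) = 397×2 + 411×5 + 26×14 + 5×46 + 3×73 + 12×120 = 794 + 2055 + 364 + 230 + 219 + 1440 = 5102
Index = 5032 / 5102 × 100 = 98.6280

98.6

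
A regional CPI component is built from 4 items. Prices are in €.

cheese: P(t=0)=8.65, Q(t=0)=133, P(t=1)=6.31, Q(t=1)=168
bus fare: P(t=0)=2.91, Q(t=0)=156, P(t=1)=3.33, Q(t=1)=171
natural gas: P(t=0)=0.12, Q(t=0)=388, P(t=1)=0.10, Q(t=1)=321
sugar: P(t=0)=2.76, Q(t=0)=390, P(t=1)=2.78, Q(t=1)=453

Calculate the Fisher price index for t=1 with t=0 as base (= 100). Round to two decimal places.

Laspeyres component (base-period weights):
ΣP(t=1)Q(t=0) = 6.31×133 + 3.33×156 + 0.10×388 + 2.78×390 = 839.23 + 519.48 + 38.8 + 1084.2 = 2481.71
ΣP(t=0)Q(t=0) = 8.65×133 + 2.91×156 + 0.12×388 + 2.76×390 = 1150.45 + 453.96 + 46.56 + 1076.4 = 2727.37
L = 2481.71 / 2727.37 × 100 = 90.9928
Paasche component (current-period weights):
ΣP(t=1)Q(t=1) = 6.31×168 + 3.33×171 + 0.10×321 + 2.78×453 = 1060.08 + 569.43 + 32.1 + 1259.34 = 2920.95
ΣP(t=0)Q(t=1) = 8.65×168 + 2.91×171 + 0.12×321 + 2.76×453 = 1453.2 + 497.61 + 38.52 + 1250.28 = 3239.61
P = 2920.95 / 3239.61 × 100 = 90.1636
Fisher = √(L × P) = √(90.9928 × 90.1636) = 90.5773

90.58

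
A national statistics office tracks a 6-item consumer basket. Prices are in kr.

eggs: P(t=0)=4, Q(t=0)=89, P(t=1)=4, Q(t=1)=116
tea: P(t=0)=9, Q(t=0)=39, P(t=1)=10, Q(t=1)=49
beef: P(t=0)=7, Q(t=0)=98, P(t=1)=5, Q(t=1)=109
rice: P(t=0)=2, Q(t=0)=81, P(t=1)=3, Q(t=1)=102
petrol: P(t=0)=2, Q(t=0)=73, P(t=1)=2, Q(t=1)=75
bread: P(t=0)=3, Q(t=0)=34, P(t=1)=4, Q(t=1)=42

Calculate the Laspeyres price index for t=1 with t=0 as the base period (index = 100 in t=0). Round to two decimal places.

97.67

Laspeyres price index uses base-period quantities as weights.
ΣP(t=1)·Q(t=0) = 4×89 + 10×39 + 5×98 + 3×81 + 2×73 + 4×34 = 356 + 390 + 490 + 243 + 146 + 136 = 1761
ΣP(t=0)·Q(t=0) = 4×89 + 9×39 + 7×98 + 2×81 + 2×73 + 3×34 = 356 + 351 + 686 + 162 + 146 + 102 = 1803
Index = 1761 / 1803 × 100 = 97.6705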